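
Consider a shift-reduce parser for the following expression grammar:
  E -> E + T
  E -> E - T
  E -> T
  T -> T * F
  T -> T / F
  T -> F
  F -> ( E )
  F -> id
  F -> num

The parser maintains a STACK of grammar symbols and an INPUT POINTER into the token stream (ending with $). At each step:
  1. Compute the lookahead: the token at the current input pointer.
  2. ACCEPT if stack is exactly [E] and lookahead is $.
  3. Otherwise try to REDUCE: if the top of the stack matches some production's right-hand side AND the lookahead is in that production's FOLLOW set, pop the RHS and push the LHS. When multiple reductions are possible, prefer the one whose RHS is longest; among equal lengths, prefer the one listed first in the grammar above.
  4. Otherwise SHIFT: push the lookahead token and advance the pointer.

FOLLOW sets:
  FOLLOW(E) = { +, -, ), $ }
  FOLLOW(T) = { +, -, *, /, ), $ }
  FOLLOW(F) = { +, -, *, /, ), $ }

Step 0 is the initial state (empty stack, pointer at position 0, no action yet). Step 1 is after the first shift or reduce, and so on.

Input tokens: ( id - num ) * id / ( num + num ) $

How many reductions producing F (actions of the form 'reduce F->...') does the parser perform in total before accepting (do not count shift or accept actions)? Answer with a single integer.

Step 1: shift (. Stack=[(] ptr=1 lookahead=id remaining=[id - num ) * id / ( num + num ) $]
Step 2: shift id. Stack=[( id] ptr=2 lookahead=- remaining=[- num ) * id / ( num + num ) $]
Step 3: reduce F->id. Stack=[( F] ptr=2 lookahead=- remaining=[- num ) * id / ( num + num ) $]
Step 4: reduce T->F. Stack=[( T] ptr=2 lookahead=- remaining=[- num ) * id / ( num + num ) $]
Step 5: reduce E->T. Stack=[( E] ptr=2 lookahead=- remaining=[- num ) * id / ( num + num ) $]
Step 6: shift -. Stack=[( E -] ptr=3 lookahead=num remaining=[num ) * id / ( num + num ) $]
Step 7: shift num. Stack=[( E - num] ptr=4 lookahead=) remaining=[) * id / ( num + num ) $]
Step 8: reduce F->num. Stack=[( E - F] ptr=4 lookahead=) remaining=[) * id / ( num + num ) $]
Step 9: reduce T->F. Stack=[( E - T] ptr=4 lookahead=) remaining=[) * id / ( num + num ) $]
Step 10: reduce E->E - T. Stack=[( E] ptr=4 lookahead=) remaining=[) * id / ( num + num ) $]
Step 11: shift ). Stack=[( E )] ptr=5 lookahead=* remaining=[* id / ( num + num ) $]
Step 12: reduce F->( E ). Stack=[F] ptr=5 lookahead=* remaining=[* id / ( num + num ) $]
Step 13: reduce T->F. Stack=[T] ptr=5 lookahead=* remaining=[* id / ( num + num ) $]
Step 14: shift *. Stack=[T *] ptr=6 lookahead=id remaining=[id / ( num + num ) $]
Step 15: shift id. Stack=[T * id] ptr=7 lookahead=/ remaining=[/ ( num + num ) $]
Step 16: reduce F->id. Stack=[T * F] ptr=7 lookahead=/ remaining=[/ ( num + num ) $]
Step 17: reduce T->T * F. Stack=[T] ptr=7 lookahead=/ remaining=[/ ( num + num ) $]
Step 18: shift /. Stack=[T /] ptr=8 lookahead=( remaining=[( num + num ) $]
Step 19: shift (. Stack=[T / (] ptr=9 lookahead=num remaining=[num + num ) $]
Step 20: shift num. Stack=[T / ( num] ptr=10 lookahead=+ remaining=[+ num ) $]
Step 21: reduce F->num. Stack=[T / ( F] ptr=10 lookahead=+ remaining=[+ num ) $]
Step 22: reduce T->F. Stack=[T / ( T] ptr=10 lookahead=+ remaining=[+ num ) $]
Step 23: reduce E->T. Stack=[T / ( E] ptr=10 lookahead=+ remaining=[+ num ) $]
Step 24: shift +. Stack=[T / ( E +] ptr=11 lookahead=num remaining=[num ) $]
Step 25: shift num. Stack=[T / ( E + num] ptr=12 lookahead=) remaining=[) $]
Step 26: reduce F->num. Stack=[T / ( E + F] ptr=12 lookahead=) remaining=[) $]
Step 27: reduce T->F. Stack=[T / ( E + T] ptr=12 lookahead=) remaining=[) $]
Step 28: reduce E->E + T. Stack=[T / ( E] ptr=12 lookahead=) remaining=[) $]
Step 29: shift ). Stack=[T / ( E )] ptr=13 lookahead=$ remaining=[$]
Step 30: reduce F->( E ). Stack=[T / F] ptr=13 lookahead=$ remaining=[$]
Step 31: reduce T->T / F. Stack=[T] ptr=13 lookahead=$ remaining=[$]
Step 32: reduce E->T. Stack=[E] ptr=13 lookahead=$ remaining=[$]
Step 33: accept. Stack=[E] ptr=13 lookahead=$ remaining=[$]

Answer: 7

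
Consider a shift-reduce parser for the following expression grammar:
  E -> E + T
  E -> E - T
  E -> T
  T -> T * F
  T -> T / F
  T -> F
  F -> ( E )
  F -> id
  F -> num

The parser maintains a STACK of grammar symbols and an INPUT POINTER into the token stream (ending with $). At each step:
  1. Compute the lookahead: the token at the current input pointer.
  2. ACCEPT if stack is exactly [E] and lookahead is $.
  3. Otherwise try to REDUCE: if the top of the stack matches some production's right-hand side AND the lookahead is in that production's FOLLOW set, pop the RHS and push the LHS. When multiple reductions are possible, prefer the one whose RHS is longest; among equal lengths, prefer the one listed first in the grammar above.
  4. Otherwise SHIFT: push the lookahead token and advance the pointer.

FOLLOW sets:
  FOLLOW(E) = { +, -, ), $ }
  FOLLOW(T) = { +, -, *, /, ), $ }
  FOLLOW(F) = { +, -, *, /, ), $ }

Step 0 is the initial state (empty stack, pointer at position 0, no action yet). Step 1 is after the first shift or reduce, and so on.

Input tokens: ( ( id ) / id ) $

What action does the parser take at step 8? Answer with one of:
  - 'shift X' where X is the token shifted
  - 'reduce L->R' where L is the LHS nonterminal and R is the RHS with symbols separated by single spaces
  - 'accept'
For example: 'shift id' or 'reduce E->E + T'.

Step 1: shift (. Stack=[(] ptr=1 lookahead=( remaining=[( id ) / id ) $]
Step 2: shift (. Stack=[( (] ptr=2 lookahead=id remaining=[id ) / id ) $]
Step 3: shift id. Stack=[( ( id] ptr=3 lookahead=) remaining=[) / id ) $]
Step 4: reduce F->id. Stack=[( ( F] ptr=3 lookahead=) remaining=[) / id ) $]
Step 5: reduce T->F. Stack=[( ( T] ptr=3 lookahead=) remaining=[) / id ) $]
Step 6: reduce E->T. Stack=[( ( E] ptr=3 lookahead=) remaining=[) / id ) $]
Step 7: shift ). Stack=[( ( E )] ptr=4 lookahead=/ remaining=[/ id ) $]
Step 8: reduce F->( E ). Stack=[( F] ptr=4 lookahead=/ remaining=[/ id ) $]

Answer: reduce F->( E )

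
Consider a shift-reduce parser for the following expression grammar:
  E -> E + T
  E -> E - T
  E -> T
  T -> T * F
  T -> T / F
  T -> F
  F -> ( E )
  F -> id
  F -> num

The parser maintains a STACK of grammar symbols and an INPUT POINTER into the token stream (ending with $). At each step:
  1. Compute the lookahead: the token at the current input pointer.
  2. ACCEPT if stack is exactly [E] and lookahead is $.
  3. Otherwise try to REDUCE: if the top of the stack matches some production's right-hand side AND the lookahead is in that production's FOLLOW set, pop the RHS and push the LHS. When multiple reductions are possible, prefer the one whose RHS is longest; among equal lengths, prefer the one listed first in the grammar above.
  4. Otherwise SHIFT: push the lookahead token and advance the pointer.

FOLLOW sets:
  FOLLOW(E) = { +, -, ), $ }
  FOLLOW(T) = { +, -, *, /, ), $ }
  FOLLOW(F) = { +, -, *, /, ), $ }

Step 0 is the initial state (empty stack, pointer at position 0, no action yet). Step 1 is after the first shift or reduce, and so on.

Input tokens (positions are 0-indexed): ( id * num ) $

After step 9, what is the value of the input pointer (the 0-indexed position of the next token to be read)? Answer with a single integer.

Step 1: shift (. Stack=[(] ptr=1 lookahead=id remaining=[id * num ) $]
Step 2: shift id. Stack=[( id] ptr=2 lookahead=* remaining=[* num ) $]
Step 3: reduce F->id. Stack=[( F] ptr=2 lookahead=* remaining=[* num ) $]
Step 4: reduce T->F. Stack=[( T] ptr=2 lookahead=* remaining=[* num ) $]
Step 5: shift *. Stack=[( T *] ptr=3 lookahead=num remaining=[num ) $]
Step 6: shift num. Stack=[( T * num] ptr=4 lookahead=) remaining=[) $]
Step 7: reduce F->num. Stack=[( T * F] ptr=4 lookahead=) remaining=[) $]
Step 8: reduce T->T * F. Stack=[( T] ptr=4 lookahead=) remaining=[) $]
Step 9: reduce E->T. Stack=[( E] ptr=4 lookahead=) remaining=[) $]

Answer: 4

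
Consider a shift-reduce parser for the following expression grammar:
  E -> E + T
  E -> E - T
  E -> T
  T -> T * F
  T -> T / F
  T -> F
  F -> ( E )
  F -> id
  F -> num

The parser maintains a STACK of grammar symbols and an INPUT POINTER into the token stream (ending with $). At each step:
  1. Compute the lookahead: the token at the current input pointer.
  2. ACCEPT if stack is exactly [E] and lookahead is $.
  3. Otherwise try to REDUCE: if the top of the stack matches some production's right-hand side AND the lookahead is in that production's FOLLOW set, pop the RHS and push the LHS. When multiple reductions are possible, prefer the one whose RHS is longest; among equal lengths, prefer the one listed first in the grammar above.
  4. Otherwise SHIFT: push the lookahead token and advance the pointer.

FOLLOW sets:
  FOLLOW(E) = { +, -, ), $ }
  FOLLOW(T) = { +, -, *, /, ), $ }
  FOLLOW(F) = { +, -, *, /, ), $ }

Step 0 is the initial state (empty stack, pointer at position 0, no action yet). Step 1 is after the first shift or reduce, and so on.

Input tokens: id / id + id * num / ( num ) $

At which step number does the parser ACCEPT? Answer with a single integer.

Answer: 27

Derivation:
Step 1: shift id. Stack=[id] ptr=1 lookahead=/ remaining=[/ id + id * num / ( num ) $]
Step 2: reduce F->id. Stack=[F] ptr=1 lookahead=/ remaining=[/ id + id * num / ( num ) $]
Step 3: reduce T->F. Stack=[T] ptr=1 lookahead=/ remaining=[/ id + id * num / ( num ) $]
Step 4: shift /. Stack=[T /] ptr=2 lookahead=id remaining=[id + id * num / ( num ) $]
Step 5: shift id. Stack=[T / id] ptr=3 lookahead=+ remaining=[+ id * num / ( num ) $]
Step 6: reduce F->id. Stack=[T / F] ptr=3 lookahead=+ remaining=[+ id * num / ( num ) $]
Step 7: reduce T->T / F. Stack=[T] ptr=3 lookahead=+ remaining=[+ id * num / ( num ) $]
Step 8: reduce E->T. Stack=[E] ptr=3 lookahead=+ remaining=[+ id * num / ( num ) $]
Step 9: shift +. Stack=[E +] ptr=4 lookahead=id remaining=[id * num / ( num ) $]
Step 10: shift id. Stack=[E + id] ptr=5 lookahead=* remaining=[* num / ( num ) $]
Step 11: reduce F->id. Stack=[E + F] ptr=5 lookahead=* remaining=[* num / ( num ) $]
Step 12: reduce T->F. Stack=[E + T] ptr=5 lookahead=* remaining=[* num / ( num ) $]
Step 13: shift *. Stack=[E + T *] ptr=6 lookahead=num remaining=[num / ( num ) $]
Step 14: shift num. Stack=[E + T * num] ptr=7 lookahead=/ remaining=[/ ( num ) $]
Step 15: reduce F->num. Stack=[E + T * F] ptr=7 lookahead=/ remaining=[/ ( num ) $]
Step 16: reduce T->T * F. Stack=[E + T] ptr=7 lookahead=/ remaining=[/ ( num ) $]
Step 17: shift /. Stack=[E + T /] ptr=8 lookahead=( remaining=[( num ) $]
Step 18: shift (. Stack=[E + T / (] ptr=9 lookahead=num remaining=[num ) $]
Step 19: shift num. Stack=[E + T / ( num] ptr=10 lookahead=) remaining=[) $]
Step 20: reduce F->num. Stack=[E + T / ( F] ptr=10 lookahead=) remaining=[) $]
Step 21: reduce T->F. Stack=[E + T / ( T] ptr=10 lookahead=) remaining=[) $]
Step 22: reduce E->T. Stack=[E + T / ( E] ptr=10 lookahead=) remaining=[) $]
Step 23: shift ). Stack=[E + T / ( E )] ptr=11 lookahead=$ remaining=[$]
Step 24: reduce F->( E ). Stack=[E + T / F] ptr=11 lookahead=$ remaining=[$]
Step 25: reduce T->T / F. Stack=[E + T] ptr=11 lookahead=$ remaining=[$]
Step 26: reduce E->E + T. Stack=[E] ptr=11 lookahead=$ remaining=[$]
Step 27: accept. Stack=[E] ptr=11 lookahead=$ remaining=[$]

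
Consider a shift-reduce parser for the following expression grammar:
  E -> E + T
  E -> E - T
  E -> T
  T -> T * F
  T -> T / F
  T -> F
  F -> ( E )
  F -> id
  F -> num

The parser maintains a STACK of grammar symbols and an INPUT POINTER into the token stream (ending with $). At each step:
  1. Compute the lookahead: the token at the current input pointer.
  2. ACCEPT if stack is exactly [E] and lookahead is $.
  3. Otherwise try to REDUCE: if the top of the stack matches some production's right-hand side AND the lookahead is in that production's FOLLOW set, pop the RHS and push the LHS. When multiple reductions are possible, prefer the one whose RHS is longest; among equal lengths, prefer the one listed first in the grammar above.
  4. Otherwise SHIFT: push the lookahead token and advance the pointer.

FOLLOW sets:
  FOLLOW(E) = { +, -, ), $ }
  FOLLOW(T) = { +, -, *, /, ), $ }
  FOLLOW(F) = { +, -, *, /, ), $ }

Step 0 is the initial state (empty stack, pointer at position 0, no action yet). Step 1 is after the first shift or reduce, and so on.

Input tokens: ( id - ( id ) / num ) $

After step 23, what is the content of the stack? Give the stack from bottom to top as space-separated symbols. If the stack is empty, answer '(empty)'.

Answer: E

Derivation:
Step 1: shift (. Stack=[(] ptr=1 lookahead=id remaining=[id - ( id ) / num ) $]
Step 2: shift id. Stack=[( id] ptr=2 lookahead=- remaining=[- ( id ) / num ) $]
Step 3: reduce F->id. Stack=[( F] ptr=2 lookahead=- remaining=[- ( id ) / num ) $]
Step 4: reduce T->F. Stack=[( T] ptr=2 lookahead=- remaining=[- ( id ) / num ) $]
Step 5: reduce E->T. Stack=[( E] ptr=2 lookahead=- remaining=[- ( id ) / num ) $]
Step 6: shift -. Stack=[( E -] ptr=3 lookahead=( remaining=[( id ) / num ) $]
Step 7: shift (. Stack=[( E - (] ptr=4 lookahead=id remaining=[id ) / num ) $]
Step 8: shift id. Stack=[( E - ( id] ptr=5 lookahead=) remaining=[) / num ) $]
Step 9: reduce F->id. Stack=[( E - ( F] ptr=5 lookahead=) remaining=[) / num ) $]
Step 10: reduce T->F. Stack=[( E - ( T] ptr=5 lookahead=) remaining=[) / num ) $]
Step 11: reduce E->T. Stack=[( E - ( E] ptr=5 lookahead=) remaining=[) / num ) $]
Step 12: shift ). Stack=[( E - ( E )] ptr=6 lookahead=/ remaining=[/ num ) $]
Step 13: reduce F->( E ). Stack=[( E - F] ptr=6 lookahead=/ remaining=[/ num ) $]
Step 14: reduce T->F. Stack=[( E - T] ptr=6 lookahead=/ remaining=[/ num ) $]
Step 15: shift /. Stack=[( E - T /] ptr=7 lookahead=num remaining=[num ) $]
Step 16: shift num. Stack=[( E - T / num] ptr=8 lookahead=) remaining=[) $]
Step 17: reduce F->num. Stack=[( E - T / F] ptr=8 lookahead=) remaining=[) $]
Step 18: reduce T->T / F. Stack=[( E - T] ptr=8 lookahead=) remaining=[) $]
Step 19: reduce E->E - T. Stack=[( E] ptr=8 lookahead=) remaining=[) $]
Step 20: shift ). Stack=[( E )] ptr=9 lookahead=$ remaining=[$]
Step 21: reduce F->( E ). Stack=[F] ptr=9 lookahead=$ remaining=[$]
Step 22: reduce T->F. Stack=[T] ptr=9 lookahead=$ remaining=[$]
Step 23: reduce E->T. Stack=[E] ptr=9 lookahead=$ remaining=[$]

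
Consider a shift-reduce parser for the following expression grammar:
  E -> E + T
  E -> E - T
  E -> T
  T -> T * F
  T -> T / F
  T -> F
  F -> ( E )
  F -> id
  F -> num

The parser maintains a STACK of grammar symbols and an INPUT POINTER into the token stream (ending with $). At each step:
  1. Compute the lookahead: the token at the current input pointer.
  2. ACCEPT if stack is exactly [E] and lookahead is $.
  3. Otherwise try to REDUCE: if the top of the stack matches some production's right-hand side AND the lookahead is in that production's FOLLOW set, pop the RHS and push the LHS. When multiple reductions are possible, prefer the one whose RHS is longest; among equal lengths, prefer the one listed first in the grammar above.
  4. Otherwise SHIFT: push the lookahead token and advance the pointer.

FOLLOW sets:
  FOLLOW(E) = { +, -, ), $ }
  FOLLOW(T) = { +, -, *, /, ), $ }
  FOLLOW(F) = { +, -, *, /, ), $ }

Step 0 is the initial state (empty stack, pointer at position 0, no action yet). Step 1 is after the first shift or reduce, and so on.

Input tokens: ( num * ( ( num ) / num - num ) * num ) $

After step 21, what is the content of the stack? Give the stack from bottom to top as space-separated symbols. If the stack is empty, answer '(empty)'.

Answer: ( T * ( E - num

Derivation:
Step 1: shift (. Stack=[(] ptr=1 lookahead=num remaining=[num * ( ( num ) / num - num ) * num ) $]
Step 2: shift num. Stack=[( num] ptr=2 lookahead=* remaining=[* ( ( num ) / num - num ) * num ) $]
Step 3: reduce F->num. Stack=[( F] ptr=2 lookahead=* remaining=[* ( ( num ) / num - num ) * num ) $]
Step 4: reduce T->F. Stack=[( T] ptr=2 lookahead=* remaining=[* ( ( num ) / num - num ) * num ) $]
Step 5: shift *. Stack=[( T *] ptr=3 lookahead=( remaining=[( ( num ) / num - num ) * num ) $]
Step 6: shift (. Stack=[( T * (] ptr=4 lookahead=( remaining=[( num ) / num - num ) * num ) $]
Step 7: shift (. Stack=[( T * ( (] ptr=5 lookahead=num remaining=[num ) / num - num ) * num ) $]
Step 8: shift num. Stack=[( T * ( ( num] ptr=6 lookahead=) remaining=[) / num - num ) * num ) $]
Step 9: reduce F->num. Stack=[( T * ( ( F] ptr=6 lookahead=) remaining=[) / num - num ) * num ) $]
Step 10: reduce T->F. Stack=[( T * ( ( T] ptr=6 lookahead=) remaining=[) / num - num ) * num ) $]
Step 11: reduce E->T. Stack=[( T * ( ( E] ptr=6 lookahead=) remaining=[) / num - num ) * num ) $]
Step 12: shift ). Stack=[( T * ( ( E )] ptr=7 lookahead=/ remaining=[/ num - num ) * num ) $]
Step 13: reduce F->( E ). Stack=[( T * ( F] ptr=7 lookahead=/ remaining=[/ num - num ) * num ) $]
Step 14: reduce T->F. Stack=[( T * ( T] ptr=7 lookahead=/ remaining=[/ num - num ) * num ) $]
Step 15: shift /. Stack=[( T * ( T /] ptr=8 lookahead=num remaining=[num - num ) * num ) $]
Step 16: shift num. Stack=[( T * ( T / num] ptr=9 lookahead=- remaining=[- num ) * num ) $]
Step 17: reduce F->num. Stack=[( T * ( T / F] ptr=9 lookahead=- remaining=[- num ) * num ) $]
Step 18: reduce T->T / F. Stack=[( T * ( T] ptr=9 lookahead=- remaining=[- num ) * num ) $]
Step 19: reduce E->T. Stack=[( T * ( E] ptr=9 lookahead=- remaining=[- num ) * num ) $]
Step 20: shift -. Stack=[( T * ( E -] ptr=10 lookahead=num remaining=[num ) * num ) $]
Step 21: shift num. Stack=[( T * ( E - num] ptr=11 lookahead=) remaining=[) * num ) $]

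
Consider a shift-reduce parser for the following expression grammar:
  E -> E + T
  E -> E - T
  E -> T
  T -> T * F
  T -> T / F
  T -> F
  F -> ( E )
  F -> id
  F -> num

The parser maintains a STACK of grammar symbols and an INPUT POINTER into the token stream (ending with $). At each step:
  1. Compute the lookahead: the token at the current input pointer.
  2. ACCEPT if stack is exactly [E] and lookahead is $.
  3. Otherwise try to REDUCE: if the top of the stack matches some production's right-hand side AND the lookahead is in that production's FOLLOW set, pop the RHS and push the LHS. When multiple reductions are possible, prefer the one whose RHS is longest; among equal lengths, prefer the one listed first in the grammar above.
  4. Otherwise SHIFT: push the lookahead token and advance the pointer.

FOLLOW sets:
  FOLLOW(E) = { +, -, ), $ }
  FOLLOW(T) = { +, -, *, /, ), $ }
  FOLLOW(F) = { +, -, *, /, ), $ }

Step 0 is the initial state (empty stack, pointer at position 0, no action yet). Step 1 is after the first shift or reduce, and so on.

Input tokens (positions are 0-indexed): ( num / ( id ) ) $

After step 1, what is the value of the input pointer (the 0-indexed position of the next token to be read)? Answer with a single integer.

Step 1: shift (. Stack=[(] ptr=1 lookahead=num remaining=[num / ( id ) ) $]

Answer: 1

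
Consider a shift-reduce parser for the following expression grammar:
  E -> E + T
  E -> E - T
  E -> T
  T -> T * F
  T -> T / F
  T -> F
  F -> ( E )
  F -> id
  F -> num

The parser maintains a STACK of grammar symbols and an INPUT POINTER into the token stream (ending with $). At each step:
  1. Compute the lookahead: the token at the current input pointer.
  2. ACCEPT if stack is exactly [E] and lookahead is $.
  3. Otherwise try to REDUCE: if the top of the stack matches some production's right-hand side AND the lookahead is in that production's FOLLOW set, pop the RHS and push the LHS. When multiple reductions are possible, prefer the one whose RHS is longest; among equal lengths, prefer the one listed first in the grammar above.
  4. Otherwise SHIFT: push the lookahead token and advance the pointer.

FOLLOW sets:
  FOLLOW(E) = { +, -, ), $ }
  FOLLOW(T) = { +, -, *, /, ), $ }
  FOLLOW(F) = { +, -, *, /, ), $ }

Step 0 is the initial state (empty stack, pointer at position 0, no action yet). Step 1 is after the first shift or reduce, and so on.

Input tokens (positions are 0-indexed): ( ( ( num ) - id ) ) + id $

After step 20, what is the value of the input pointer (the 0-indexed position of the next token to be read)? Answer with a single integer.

Step 1: shift (. Stack=[(] ptr=1 lookahead=( remaining=[( ( num ) - id ) ) + id $]
Step 2: shift (. Stack=[( (] ptr=2 lookahead=( remaining=[( num ) - id ) ) + id $]
Step 3: shift (. Stack=[( ( (] ptr=3 lookahead=num remaining=[num ) - id ) ) + id $]
Step 4: shift num. Stack=[( ( ( num] ptr=4 lookahead=) remaining=[) - id ) ) + id $]
Step 5: reduce F->num. Stack=[( ( ( F] ptr=4 lookahead=) remaining=[) - id ) ) + id $]
Step 6: reduce T->F. Stack=[( ( ( T] ptr=4 lookahead=) remaining=[) - id ) ) + id $]
Step 7: reduce E->T. Stack=[( ( ( E] ptr=4 lookahead=) remaining=[) - id ) ) + id $]
Step 8: shift ). Stack=[( ( ( E )] ptr=5 lookahead=- remaining=[- id ) ) + id $]
Step 9: reduce F->( E ). Stack=[( ( F] ptr=5 lookahead=- remaining=[- id ) ) + id $]
Step 10: reduce T->F. Stack=[( ( T] ptr=5 lookahead=- remaining=[- id ) ) + id $]
Step 11: reduce E->T. Stack=[( ( E] ptr=5 lookahead=- remaining=[- id ) ) + id $]
Step 12: shift -. Stack=[( ( E -] ptr=6 lookahead=id remaining=[id ) ) + id $]
Step 13: shift id. Stack=[( ( E - id] ptr=7 lookahead=) remaining=[) ) + id $]
Step 14: reduce F->id. Stack=[( ( E - F] ptr=7 lookahead=) remaining=[) ) + id $]
Step 15: reduce T->F. Stack=[( ( E - T] ptr=7 lookahead=) remaining=[) ) + id $]
Step 16: reduce E->E - T. Stack=[( ( E] ptr=7 lookahead=) remaining=[) ) + id $]
Step 17: shift ). Stack=[( ( E )] ptr=8 lookahead=) remaining=[) + id $]
Step 18: reduce F->( E ). Stack=[( F] ptr=8 lookahead=) remaining=[) + id $]
Step 19: reduce T->F. Stack=[( T] ptr=8 lookahead=) remaining=[) + id $]
Step 20: reduce E->T. Stack=[( E] ptr=8 lookahead=) remaining=[) + id $]

Answer: 8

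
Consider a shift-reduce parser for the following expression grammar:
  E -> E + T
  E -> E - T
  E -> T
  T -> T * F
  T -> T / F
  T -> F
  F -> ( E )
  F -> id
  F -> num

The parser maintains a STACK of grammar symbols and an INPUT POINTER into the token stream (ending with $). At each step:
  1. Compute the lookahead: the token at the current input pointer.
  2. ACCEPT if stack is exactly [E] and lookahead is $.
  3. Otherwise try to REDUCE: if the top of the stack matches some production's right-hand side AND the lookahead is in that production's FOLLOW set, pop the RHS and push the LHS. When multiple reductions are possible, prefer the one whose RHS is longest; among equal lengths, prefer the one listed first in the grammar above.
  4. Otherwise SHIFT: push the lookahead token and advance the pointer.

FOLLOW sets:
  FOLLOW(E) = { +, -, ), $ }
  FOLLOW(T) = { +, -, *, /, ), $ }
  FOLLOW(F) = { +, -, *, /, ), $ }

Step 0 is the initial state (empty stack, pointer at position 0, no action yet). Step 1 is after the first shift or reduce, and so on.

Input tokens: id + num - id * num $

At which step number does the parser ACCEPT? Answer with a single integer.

Step 1: shift id. Stack=[id] ptr=1 lookahead=+ remaining=[+ num - id * num $]
Step 2: reduce F->id. Stack=[F] ptr=1 lookahead=+ remaining=[+ num - id * num $]
Step 3: reduce T->F. Stack=[T] ptr=1 lookahead=+ remaining=[+ num - id * num $]
Step 4: reduce E->T. Stack=[E] ptr=1 lookahead=+ remaining=[+ num - id * num $]
Step 5: shift +. Stack=[E +] ptr=2 lookahead=num remaining=[num - id * num $]
Step 6: shift num. Stack=[E + num] ptr=3 lookahead=- remaining=[- id * num $]
Step 7: reduce F->num. Stack=[E + F] ptr=3 lookahead=- remaining=[- id * num $]
Step 8: reduce T->F. Stack=[E + T] ptr=3 lookahead=- remaining=[- id * num $]
Step 9: reduce E->E + T. Stack=[E] ptr=3 lookahead=- remaining=[- id * num $]
Step 10: shift -. Stack=[E -] ptr=4 lookahead=id remaining=[id * num $]
Step 11: shift id. Stack=[E - id] ptr=5 lookahead=* remaining=[* num $]
Step 12: reduce F->id. Stack=[E - F] ptr=5 lookahead=* remaining=[* num $]
Step 13: reduce T->F. Stack=[E - T] ptr=5 lookahead=* remaining=[* num $]
Step 14: shift *. Stack=[E - T *] ptr=6 lookahead=num remaining=[num $]
Step 15: shift num. Stack=[E - T * num] ptr=7 lookahead=$ remaining=[$]
Step 16: reduce F->num. Stack=[E - T * F] ptr=7 lookahead=$ remaining=[$]
Step 17: reduce T->T * F. Stack=[E - T] ptr=7 lookahead=$ remaining=[$]
Step 18: reduce E->E - T. Stack=[E] ptr=7 lookahead=$ remaining=[$]
Step 19: accept. Stack=[E] ptr=7 lookahead=$ remaining=[$]

Answer: 19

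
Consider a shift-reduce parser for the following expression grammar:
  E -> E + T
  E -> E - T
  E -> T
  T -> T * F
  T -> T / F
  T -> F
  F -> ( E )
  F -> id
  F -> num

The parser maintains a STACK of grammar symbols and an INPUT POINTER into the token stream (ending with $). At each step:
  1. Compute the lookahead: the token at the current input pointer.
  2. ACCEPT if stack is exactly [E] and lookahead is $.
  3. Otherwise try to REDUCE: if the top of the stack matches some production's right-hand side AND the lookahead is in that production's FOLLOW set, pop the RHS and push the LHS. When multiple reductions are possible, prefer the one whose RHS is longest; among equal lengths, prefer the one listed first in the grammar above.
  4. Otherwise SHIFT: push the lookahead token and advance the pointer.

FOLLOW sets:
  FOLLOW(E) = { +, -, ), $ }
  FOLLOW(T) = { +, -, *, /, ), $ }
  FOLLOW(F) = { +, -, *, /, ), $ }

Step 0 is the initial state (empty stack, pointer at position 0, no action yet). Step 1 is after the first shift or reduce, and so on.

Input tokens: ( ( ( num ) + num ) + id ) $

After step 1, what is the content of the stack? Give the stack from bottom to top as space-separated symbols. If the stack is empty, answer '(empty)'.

Step 1: shift (. Stack=[(] ptr=1 lookahead=( remaining=[( ( num ) + num ) + id ) $]

Answer: (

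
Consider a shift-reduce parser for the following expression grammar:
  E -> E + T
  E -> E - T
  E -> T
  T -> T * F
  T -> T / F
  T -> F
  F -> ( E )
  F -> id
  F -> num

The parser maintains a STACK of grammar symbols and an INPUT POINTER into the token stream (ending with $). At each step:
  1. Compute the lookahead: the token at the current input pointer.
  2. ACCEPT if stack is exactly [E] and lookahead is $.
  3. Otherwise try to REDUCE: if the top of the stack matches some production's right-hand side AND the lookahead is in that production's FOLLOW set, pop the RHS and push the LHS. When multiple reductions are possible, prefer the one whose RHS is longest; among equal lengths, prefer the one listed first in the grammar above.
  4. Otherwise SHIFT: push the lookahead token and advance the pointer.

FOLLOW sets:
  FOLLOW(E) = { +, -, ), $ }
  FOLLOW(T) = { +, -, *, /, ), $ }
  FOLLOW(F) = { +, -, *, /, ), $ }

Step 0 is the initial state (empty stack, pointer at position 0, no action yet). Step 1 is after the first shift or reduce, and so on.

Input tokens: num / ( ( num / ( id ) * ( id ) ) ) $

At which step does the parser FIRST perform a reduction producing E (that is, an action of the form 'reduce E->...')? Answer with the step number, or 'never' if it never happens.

Step 1: shift num. Stack=[num] ptr=1 lookahead=/ remaining=[/ ( ( num / ( id ) * ( id ) ) ) $]
Step 2: reduce F->num. Stack=[F] ptr=1 lookahead=/ remaining=[/ ( ( num / ( id ) * ( id ) ) ) $]
Step 3: reduce T->F. Stack=[T] ptr=1 lookahead=/ remaining=[/ ( ( num / ( id ) * ( id ) ) ) $]
Step 4: shift /. Stack=[T /] ptr=2 lookahead=( remaining=[( ( num / ( id ) * ( id ) ) ) $]
Step 5: shift (. Stack=[T / (] ptr=3 lookahead=( remaining=[( num / ( id ) * ( id ) ) ) $]
Step 6: shift (. Stack=[T / ( (] ptr=4 lookahead=num remaining=[num / ( id ) * ( id ) ) ) $]
Step 7: shift num. Stack=[T / ( ( num] ptr=5 lookahead=/ remaining=[/ ( id ) * ( id ) ) ) $]
Step 8: reduce F->num. Stack=[T / ( ( F] ptr=5 lookahead=/ remaining=[/ ( id ) * ( id ) ) ) $]
Step 9: reduce T->F. Stack=[T / ( ( T] ptr=5 lookahead=/ remaining=[/ ( id ) * ( id ) ) ) $]
Step 10: shift /. Stack=[T / ( ( T /] ptr=6 lookahead=( remaining=[( id ) * ( id ) ) ) $]
Step 11: shift (. Stack=[T / ( ( T / (] ptr=7 lookahead=id remaining=[id ) * ( id ) ) ) $]
Step 12: shift id. Stack=[T / ( ( T / ( id] ptr=8 lookahead=) remaining=[) * ( id ) ) ) $]
Step 13: reduce F->id. Stack=[T / ( ( T / ( F] ptr=8 lookahead=) remaining=[) * ( id ) ) ) $]
Step 14: reduce T->F. Stack=[T / ( ( T / ( T] ptr=8 lookahead=) remaining=[) * ( id ) ) ) $]
Step 15: reduce E->T. Stack=[T / ( ( T / ( E] ptr=8 lookahead=) remaining=[) * ( id ) ) ) $]

Answer: 15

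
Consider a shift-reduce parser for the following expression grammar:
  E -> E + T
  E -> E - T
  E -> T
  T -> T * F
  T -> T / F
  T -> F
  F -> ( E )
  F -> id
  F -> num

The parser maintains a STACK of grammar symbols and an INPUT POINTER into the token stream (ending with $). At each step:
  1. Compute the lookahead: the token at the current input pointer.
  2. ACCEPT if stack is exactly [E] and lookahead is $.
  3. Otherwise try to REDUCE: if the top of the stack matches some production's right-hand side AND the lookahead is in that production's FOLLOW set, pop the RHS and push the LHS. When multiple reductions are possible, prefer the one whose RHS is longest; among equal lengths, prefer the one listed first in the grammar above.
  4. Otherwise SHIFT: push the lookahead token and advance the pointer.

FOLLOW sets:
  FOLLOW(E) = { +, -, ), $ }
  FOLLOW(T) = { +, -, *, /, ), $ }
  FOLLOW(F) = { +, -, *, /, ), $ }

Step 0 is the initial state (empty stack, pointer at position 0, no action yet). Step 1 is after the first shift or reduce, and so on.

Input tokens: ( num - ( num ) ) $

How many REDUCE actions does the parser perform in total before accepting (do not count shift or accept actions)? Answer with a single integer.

Answer: 12

Derivation:
Step 1: shift (. Stack=[(] ptr=1 lookahead=num remaining=[num - ( num ) ) $]
Step 2: shift num. Stack=[( num] ptr=2 lookahead=- remaining=[- ( num ) ) $]
Step 3: reduce F->num. Stack=[( F] ptr=2 lookahead=- remaining=[- ( num ) ) $]
Step 4: reduce T->F. Stack=[( T] ptr=2 lookahead=- remaining=[- ( num ) ) $]
Step 5: reduce E->T. Stack=[( E] ptr=2 lookahead=- remaining=[- ( num ) ) $]
Step 6: shift -. Stack=[( E -] ptr=3 lookahead=( remaining=[( num ) ) $]
Step 7: shift (. Stack=[( E - (] ptr=4 lookahead=num remaining=[num ) ) $]
Step 8: shift num. Stack=[( E - ( num] ptr=5 lookahead=) remaining=[) ) $]
Step 9: reduce F->num. Stack=[( E - ( F] ptr=5 lookahead=) remaining=[) ) $]
Step 10: reduce T->F. Stack=[( E - ( T] ptr=5 lookahead=) remaining=[) ) $]
Step 11: reduce E->T. Stack=[( E - ( E] ptr=5 lookahead=) remaining=[) ) $]
Step 12: shift ). Stack=[( E - ( E )] ptr=6 lookahead=) remaining=[) $]
Step 13: reduce F->( E ). Stack=[( E - F] ptr=6 lookahead=) remaining=[) $]
Step 14: reduce T->F. Stack=[( E - T] ptr=6 lookahead=) remaining=[) $]
Step 15: reduce E->E - T. Stack=[( E] ptr=6 lookahead=) remaining=[) $]
Step 16: shift ). Stack=[( E )] ptr=7 lookahead=$ remaining=[$]
Step 17: reduce F->( E ). Stack=[F] ptr=7 lookahead=$ remaining=[$]
Step 18: reduce T->F. Stack=[T] ptr=7 lookahead=$ remaining=[$]
Step 19: reduce E->T. Stack=[E] ptr=7 lookahead=$ remaining=[$]
Step 20: accept. Stack=[E] ptr=7 lookahead=$ remaining=[$]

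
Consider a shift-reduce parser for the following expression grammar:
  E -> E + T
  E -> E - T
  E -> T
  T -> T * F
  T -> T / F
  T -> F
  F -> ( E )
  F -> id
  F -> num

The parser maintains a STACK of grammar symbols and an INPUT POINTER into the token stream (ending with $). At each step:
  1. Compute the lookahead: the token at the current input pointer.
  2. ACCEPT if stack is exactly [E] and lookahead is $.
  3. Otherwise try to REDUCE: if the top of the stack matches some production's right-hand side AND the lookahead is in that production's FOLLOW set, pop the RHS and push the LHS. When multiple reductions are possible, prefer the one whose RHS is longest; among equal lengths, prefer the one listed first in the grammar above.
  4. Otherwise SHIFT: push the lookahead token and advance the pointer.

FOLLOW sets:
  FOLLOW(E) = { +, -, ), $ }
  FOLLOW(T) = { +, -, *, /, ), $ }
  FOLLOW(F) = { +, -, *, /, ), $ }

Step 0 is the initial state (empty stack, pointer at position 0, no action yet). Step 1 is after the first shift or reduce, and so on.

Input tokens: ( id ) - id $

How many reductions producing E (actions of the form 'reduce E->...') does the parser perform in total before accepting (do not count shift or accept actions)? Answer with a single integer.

Answer: 3

Derivation:
Step 1: shift (. Stack=[(] ptr=1 lookahead=id remaining=[id ) - id $]
Step 2: shift id. Stack=[( id] ptr=2 lookahead=) remaining=[) - id $]
Step 3: reduce F->id. Stack=[( F] ptr=2 lookahead=) remaining=[) - id $]
Step 4: reduce T->F. Stack=[( T] ptr=2 lookahead=) remaining=[) - id $]
Step 5: reduce E->T. Stack=[( E] ptr=2 lookahead=) remaining=[) - id $]
Step 6: shift ). Stack=[( E )] ptr=3 lookahead=- remaining=[- id $]
Step 7: reduce F->( E ). Stack=[F] ptr=3 lookahead=- remaining=[- id $]
Step 8: reduce T->F. Stack=[T] ptr=3 lookahead=- remaining=[- id $]
Step 9: reduce E->T. Stack=[E] ptr=3 lookahead=- remaining=[- id $]
Step 10: shift -. Stack=[E -] ptr=4 lookahead=id remaining=[id $]
Step 11: shift id. Stack=[E - id] ptr=5 lookahead=$ remaining=[$]
Step 12: reduce F->id. Stack=[E - F] ptr=5 lookahead=$ remaining=[$]
Step 13: reduce T->F. Stack=[E - T] ptr=5 lookahead=$ remaining=[$]
Step 14: reduce E->E - T. Stack=[E] ptr=5 lookahead=$ remaining=[$]
Step 15: accept. Stack=[E] ptr=5 lookahead=$ remaining=[$]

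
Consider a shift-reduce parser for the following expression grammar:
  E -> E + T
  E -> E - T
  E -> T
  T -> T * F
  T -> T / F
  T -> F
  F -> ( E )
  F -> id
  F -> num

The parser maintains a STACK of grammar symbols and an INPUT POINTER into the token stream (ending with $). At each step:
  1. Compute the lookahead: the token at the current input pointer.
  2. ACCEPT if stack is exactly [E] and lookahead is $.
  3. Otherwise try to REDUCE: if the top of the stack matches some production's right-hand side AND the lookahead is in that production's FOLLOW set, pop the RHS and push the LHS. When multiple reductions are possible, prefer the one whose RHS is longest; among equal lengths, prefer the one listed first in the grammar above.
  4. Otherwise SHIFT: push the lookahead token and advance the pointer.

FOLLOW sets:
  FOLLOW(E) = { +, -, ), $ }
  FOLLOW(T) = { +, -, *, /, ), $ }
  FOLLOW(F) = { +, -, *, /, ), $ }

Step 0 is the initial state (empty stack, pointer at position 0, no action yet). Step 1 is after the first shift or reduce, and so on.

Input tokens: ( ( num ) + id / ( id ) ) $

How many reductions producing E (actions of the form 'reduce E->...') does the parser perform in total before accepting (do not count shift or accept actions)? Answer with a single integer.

Step 1: shift (. Stack=[(] ptr=1 lookahead=( remaining=[( num ) + id / ( id ) ) $]
Step 2: shift (. Stack=[( (] ptr=2 lookahead=num remaining=[num ) + id / ( id ) ) $]
Step 3: shift num. Stack=[( ( num] ptr=3 lookahead=) remaining=[) + id / ( id ) ) $]
Step 4: reduce F->num. Stack=[( ( F] ptr=3 lookahead=) remaining=[) + id / ( id ) ) $]
Step 5: reduce T->F. Stack=[( ( T] ptr=3 lookahead=) remaining=[) + id / ( id ) ) $]
Step 6: reduce E->T. Stack=[( ( E] ptr=3 lookahead=) remaining=[) + id / ( id ) ) $]
Step 7: shift ). Stack=[( ( E )] ptr=4 lookahead=+ remaining=[+ id / ( id ) ) $]
Step 8: reduce F->( E ). Stack=[( F] ptr=4 lookahead=+ remaining=[+ id / ( id ) ) $]
Step 9: reduce T->F. Stack=[( T] ptr=4 lookahead=+ remaining=[+ id / ( id ) ) $]
Step 10: reduce E->T. Stack=[( E] ptr=4 lookahead=+ remaining=[+ id / ( id ) ) $]
Step 11: shift +. Stack=[( E +] ptr=5 lookahead=id remaining=[id / ( id ) ) $]
Step 12: shift id. Stack=[( E + id] ptr=6 lookahead=/ remaining=[/ ( id ) ) $]
Step 13: reduce F->id. Stack=[( E + F] ptr=6 lookahead=/ remaining=[/ ( id ) ) $]
Step 14: reduce T->F. Stack=[( E + T] ptr=6 lookahead=/ remaining=[/ ( id ) ) $]
Step 15: shift /. Stack=[( E + T /] ptr=7 lookahead=( remaining=[( id ) ) $]
Step 16: shift (. Stack=[( E + T / (] ptr=8 lookahead=id remaining=[id ) ) $]
Step 17: shift id. Stack=[( E + T / ( id] ptr=9 lookahead=) remaining=[) ) $]
Step 18: reduce F->id. Stack=[( E + T / ( F] ptr=9 lookahead=) remaining=[) ) $]
Step 19: reduce T->F. Stack=[( E + T / ( T] ptr=9 lookahead=) remaining=[) ) $]
Step 20: reduce E->T. Stack=[( E + T / ( E] ptr=9 lookahead=) remaining=[) ) $]
Step 21: shift ). Stack=[( E + T / ( E )] ptr=10 lookahead=) remaining=[) $]
Step 22: reduce F->( E ). Stack=[( E + T / F] ptr=10 lookahead=) remaining=[) $]
Step 23: reduce T->T / F. Stack=[( E + T] ptr=10 lookahead=) remaining=[) $]
Step 24: reduce E->E + T. Stack=[( E] ptr=10 lookahead=) remaining=[) $]
Step 25: shift ). Stack=[( E )] ptr=11 lookahead=$ remaining=[$]
Step 26: reduce F->( E ). Stack=[F] ptr=11 lookahead=$ remaining=[$]
Step 27: reduce T->F. Stack=[T] ptr=11 lookahead=$ remaining=[$]
Step 28: reduce E->T. Stack=[E] ptr=11 lookahead=$ remaining=[$]
Step 29: accept. Stack=[E] ptr=11 lookahead=$ remaining=[$]

Answer: 5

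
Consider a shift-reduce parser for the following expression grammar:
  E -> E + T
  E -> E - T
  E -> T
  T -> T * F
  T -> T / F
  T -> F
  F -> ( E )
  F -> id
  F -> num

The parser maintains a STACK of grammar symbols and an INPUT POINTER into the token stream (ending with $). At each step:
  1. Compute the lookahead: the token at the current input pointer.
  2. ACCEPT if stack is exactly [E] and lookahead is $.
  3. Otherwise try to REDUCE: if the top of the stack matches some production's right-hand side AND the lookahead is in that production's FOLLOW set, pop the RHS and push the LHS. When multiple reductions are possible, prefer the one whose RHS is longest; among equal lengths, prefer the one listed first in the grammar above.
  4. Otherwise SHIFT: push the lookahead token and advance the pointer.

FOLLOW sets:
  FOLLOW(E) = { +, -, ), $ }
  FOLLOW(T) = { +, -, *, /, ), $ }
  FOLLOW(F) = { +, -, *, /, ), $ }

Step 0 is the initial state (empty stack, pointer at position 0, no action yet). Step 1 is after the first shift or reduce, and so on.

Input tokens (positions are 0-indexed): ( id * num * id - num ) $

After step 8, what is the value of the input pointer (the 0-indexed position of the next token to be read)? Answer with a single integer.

Step 1: shift (. Stack=[(] ptr=1 lookahead=id remaining=[id * num * id - num ) $]
Step 2: shift id. Stack=[( id] ptr=2 lookahead=* remaining=[* num * id - num ) $]
Step 3: reduce F->id. Stack=[( F] ptr=2 lookahead=* remaining=[* num * id - num ) $]
Step 4: reduce T->F. Stack=[( T] ptr=2 lookahead=* remaining=[* num * id - num ) $]
Step 5: shift *. Stack=[( T *] ptr=3 lookahead=num remaining=[num * id - num ) $]
Step 6: shift num. Stack=[( T * num] ptr=4 lookahead=* remaining=[* id - num ) $]
Step 7: reduce F->num. Stack=[( T * F] ptr=4 lookahead=* remaining=[* id - num ) $]
Step 8: reduce T->T * F. Stack=[( T] ptr=4 lookahead=* remaining=[* id - num ) $]

Answer: 4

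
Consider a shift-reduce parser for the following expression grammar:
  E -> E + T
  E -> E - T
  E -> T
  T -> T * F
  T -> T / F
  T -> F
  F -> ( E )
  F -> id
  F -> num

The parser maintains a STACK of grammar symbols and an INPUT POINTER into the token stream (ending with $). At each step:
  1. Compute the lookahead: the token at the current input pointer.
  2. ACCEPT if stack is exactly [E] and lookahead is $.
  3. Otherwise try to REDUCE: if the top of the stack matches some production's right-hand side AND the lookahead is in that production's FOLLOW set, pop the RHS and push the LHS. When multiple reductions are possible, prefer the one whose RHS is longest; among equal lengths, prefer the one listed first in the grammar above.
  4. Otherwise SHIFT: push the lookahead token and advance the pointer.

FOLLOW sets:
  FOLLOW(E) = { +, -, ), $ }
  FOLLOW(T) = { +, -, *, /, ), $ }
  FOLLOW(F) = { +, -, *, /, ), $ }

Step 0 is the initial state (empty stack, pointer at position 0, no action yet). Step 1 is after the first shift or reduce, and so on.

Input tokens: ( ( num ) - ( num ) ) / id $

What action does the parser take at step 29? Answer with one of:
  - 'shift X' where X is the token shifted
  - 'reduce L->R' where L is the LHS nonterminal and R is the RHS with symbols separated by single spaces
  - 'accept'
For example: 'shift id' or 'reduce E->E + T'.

Step 1: shift (. Stack=[(] ptr=1 lookahead=( remaining=[( num ) - ( num ) ) / id $]
Step 2: shift (. Stack=[( (] ptr=2 lookahead=num remaining=[num ) - ( num ) ) / id $]
Step 3: shift num. Stack=[( ( num] ptr=3 lookahead=) remaining=[) - ( num ) ) / id $]
Step 4: reduce F->num. Stack=[( ( F] ptr=3 lookahead=) remaining=[) - ( num ) ) / id $]
Step 5: reduce T->F. Stack=[( ( T] ptr=3 lookahead=) remaining=[) - ( num ) ) / id $]
Step 6: reduce E->T. Stack=[( ( E] ptr=3 lookahead=) remaining=[) - ( num ) ) / id $]
Step 7: shift ). Stack=[( ( E )] ptr=4 lookahead=- remaining=[- ( num ) ) / id $]
Step 8: reduce F->( E ). Stack=[( F] ptr=4 lookahead=- remaining=[- ( num ) ) / id $]
Step 9: reduce T->F. Stack=[( T] ptr=4 lookahead=- remaining=[- ( num ) ) / id $]
Step 10: reduce E->T. Stack=[( E] ptr=4 lookahead=- remaining=[- ( num ) ) / id $]
Step 11: shift -. Stack=[( E -] ptr=5 lookahead=( remaining=[( num ) ) / id $]
Step 12: shift (. Stack=[( E - (] ptr=6 lookahead=num remaining=[num ) ) / id $]
Step 13: shift num. Stack=[( E - ( num] ptr=7 lookahead=) remaining=[) ) / id $]
Step 14: reduce F->num. Stack=[( E - ( F] ptr=7 lookahead=) remaining=[) ) / id $]
Step 15: reduce T->F. Stack=[( E - ( T] ptr=7 lookahead=) remaining=[) ) / id $]
Step 16: reduce E->T. Stack=[( E - ( E] ptr=7 lookahead=) remaining=[) ) / id $]
Step 17: shift ). Stack=[( E - ( E )] ptr=8 lookahead=) remaining=[) / id $]
Step 18: reduce F->( E ). Stack=[( E - F] ptr=8 lookahead=) remaining=[) / id $]
Step 19: reduce T->F. Stack=[( E - T] ptr=8 lookahead=) remaining=[) / id $]
Step 20: reduce E->E - T. Stack=[( E] ptr=8 lookahead=) remaining=[) / id $]
Step 21: shift ). Stack=[( E )] ptr=9 lookahead=/ remaining=[/ id $]
Step 22: reduce F->( E ). Stack=[F] ptr=9 lookahead=/ remaining=[/ id $]
Step 23: reduce T->F. Stack=[T] ptr=9 lookahead=/ remaining=[/ id $]
Step 24: shift /. Stack=[T /] ptr=10 lookahead=id remaining=[id $]
Step 25: shift id. Stack=[T / id] ptr=11 lookahead=$ remaining=[$]
Step 26: reduce F->id. Stack=[T / F] ptr=11 lookahead=$ remaining=[$]
Step 27: reduce T->T / F. Stack=[T] ptr=11 lookahead=$ remaining=[$]
Step 28: reduce E->T. Stack=[E] ptr=11 lookahead=$ remaining=[$]
Step 29: accept. Stack=[E] ptr=11 lookahead=$ remaining=[$]

Answer: accept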